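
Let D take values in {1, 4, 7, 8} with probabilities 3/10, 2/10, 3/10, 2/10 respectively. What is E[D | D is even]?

6

P(D is even) = 2/5.
Σ over the event: 4·1/5 + 8·1/5 = 12/5.
E[D | D is even] = (12/5) / (2/5) = 6.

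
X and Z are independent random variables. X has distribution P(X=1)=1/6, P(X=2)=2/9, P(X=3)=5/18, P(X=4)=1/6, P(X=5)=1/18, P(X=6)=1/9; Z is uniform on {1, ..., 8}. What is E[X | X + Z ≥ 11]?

51/11

P(X + Z ≥ 11) = 11/72.
Summing X·P(x,y) over outcomes with X + Z ≥ 11 gives 17/24.
E[X | X + Z ≥ 11] = (17/24) / (11/72) = 51/11.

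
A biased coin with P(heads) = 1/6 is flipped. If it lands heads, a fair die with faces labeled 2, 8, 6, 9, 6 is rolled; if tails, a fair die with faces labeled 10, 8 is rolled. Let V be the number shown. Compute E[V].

E[V | heads] = (2+8+6+9+6)/5 = 31/5.
E[V | tails] = (10+8)/2 = 9.
E[V] = (1/6)·(31/5) + (5/6)·(9) = 128/15.

128/15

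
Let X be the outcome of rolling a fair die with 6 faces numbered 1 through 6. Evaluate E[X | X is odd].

Given X is odd, X is equally likely to be any of {1, 3, 5}.
E[X | X is odd] = (1 + 3 + 5) / 3 = 3.

3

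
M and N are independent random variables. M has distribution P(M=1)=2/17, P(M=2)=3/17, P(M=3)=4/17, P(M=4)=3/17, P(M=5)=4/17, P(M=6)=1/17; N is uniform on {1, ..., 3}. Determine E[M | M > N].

P(M > N) = 35/51.
Summing M·P(x,y) over outcomes with M > N gives 48/17.
E[M | M > N] = (48/17) / (35/51) = 144/35.

144/35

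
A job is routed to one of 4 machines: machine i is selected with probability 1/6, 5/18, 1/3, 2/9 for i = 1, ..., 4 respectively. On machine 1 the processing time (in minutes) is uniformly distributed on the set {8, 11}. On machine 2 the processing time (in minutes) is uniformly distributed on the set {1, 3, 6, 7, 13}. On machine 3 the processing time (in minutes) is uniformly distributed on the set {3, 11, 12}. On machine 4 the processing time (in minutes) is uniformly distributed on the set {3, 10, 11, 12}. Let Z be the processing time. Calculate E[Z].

E[Z | machine 1] = (8+11)/2 = 19/2.
E[Z | machine 2] = (1+3+6+7+13)/5 = 6.
E[Z | machine 3] = (3+11+12)/3 = 26/3.
E[Z | machine 4] = (3+10+11+12)/4 = 9.
E[Z] = (1/6)·(19/2) + (5/18)·(6) + (1/3)·(26/3) + (2/9)·(9) = 293/36.

293/36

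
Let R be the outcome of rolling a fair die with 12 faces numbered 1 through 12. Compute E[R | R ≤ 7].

Given R ≤ 7, R is equally likely to be any of {1, 2, 3, 4, 5, 6, 7}.
E[R | R ≤ 7] = (1 + 2 + 3 + 4 + 5 + 6 + 7) / 7 = 4.

4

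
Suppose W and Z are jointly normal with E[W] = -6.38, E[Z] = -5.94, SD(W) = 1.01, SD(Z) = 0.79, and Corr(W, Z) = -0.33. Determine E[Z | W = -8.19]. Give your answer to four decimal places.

For a bivariate normal, E[Z | W=x] = μ_Z + ρ·(σ_Z/σ_W)·(x − μ_W).
E[Z | W=-8.19] = -5.94 + (-0.33)·(0.79/1.01)·(-8.19 − (-6.38)) = -5.94 + (-0.25812)·(-1.81) = -5.4728.

-5.4728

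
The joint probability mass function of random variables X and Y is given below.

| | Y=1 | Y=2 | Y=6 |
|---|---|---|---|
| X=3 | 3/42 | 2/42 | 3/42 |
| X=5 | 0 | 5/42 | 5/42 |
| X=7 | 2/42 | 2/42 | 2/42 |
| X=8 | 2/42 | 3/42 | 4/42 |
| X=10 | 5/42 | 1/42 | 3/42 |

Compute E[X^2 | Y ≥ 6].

806/17

P(Y ≥ 6) = 17/42.
Summing X^2·P(X=x,Y=y) over the conditioning event gives 403/21.
E[X^2 | Y ≥ 6] = (403/21) / (17/42) = 806/17.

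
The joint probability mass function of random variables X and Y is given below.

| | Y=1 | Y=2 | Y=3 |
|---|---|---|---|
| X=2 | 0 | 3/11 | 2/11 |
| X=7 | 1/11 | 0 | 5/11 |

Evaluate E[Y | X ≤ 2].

P(X ≤ 2) = 5/11.
Σ Y·P over the event = 2·(3/11) + 3·(2/11) = 12/11.
E[Y | X ≤ 2] = (12/11) / (5/11) = 12/5.

12/5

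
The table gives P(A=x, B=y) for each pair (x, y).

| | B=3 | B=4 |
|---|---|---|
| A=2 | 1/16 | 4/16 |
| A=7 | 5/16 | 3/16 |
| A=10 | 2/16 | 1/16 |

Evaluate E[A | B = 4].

P(B = 4) = 1/2.
Σ A·P over the event = 2·(4/16) + 7·(3/16) + 10·(1/16) = 39/16.
E[A | B = 4] = (39/16) / (1/2) = 39/8.

39/8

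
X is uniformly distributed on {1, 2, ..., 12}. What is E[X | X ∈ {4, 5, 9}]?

P(X ∈ {4, 5, 9}) = 1/4.
Σ over the event: 4·1/12 + 5·1/12 + 9·1/12 = 3/2.
E[X | X ∈ {4, 5, 9}] = (3/2) / (1/4) = 6.

6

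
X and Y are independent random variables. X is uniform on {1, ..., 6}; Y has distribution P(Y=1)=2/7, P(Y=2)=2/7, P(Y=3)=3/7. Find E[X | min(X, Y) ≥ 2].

P(min(X, Y) ≥ 2) = 25/42.
Summing X·P(x,y) over outcomes with min(X, Y) ≥ 2 gives 50/21.
E[X | min(X, Y) ≥ 2] = (50/21) / (25/42) = 4.

4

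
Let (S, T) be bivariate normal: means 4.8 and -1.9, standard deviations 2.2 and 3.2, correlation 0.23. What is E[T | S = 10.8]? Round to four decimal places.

The regression of T on S has slope ρ·σ_T/σ_S and passes through (μ_S, μ_T).
E[T | S=10.8] = -1.9 + (0.23)·(3.2/2.2)·(10.8 − (4.8)) = -1.9 + (0.33455)·(6) = 0.1073.

0.1073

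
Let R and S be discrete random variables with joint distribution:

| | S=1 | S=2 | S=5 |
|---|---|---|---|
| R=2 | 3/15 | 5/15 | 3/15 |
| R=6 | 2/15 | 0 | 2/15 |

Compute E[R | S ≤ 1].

P(S ≤ 1) = 1/3.
Σ R·P over the event = 2·(3/15) + 6·(2/15) = 6/5.
E[R | S ≤ 1] = (6/5) / (1/3) = 18/5.

18/5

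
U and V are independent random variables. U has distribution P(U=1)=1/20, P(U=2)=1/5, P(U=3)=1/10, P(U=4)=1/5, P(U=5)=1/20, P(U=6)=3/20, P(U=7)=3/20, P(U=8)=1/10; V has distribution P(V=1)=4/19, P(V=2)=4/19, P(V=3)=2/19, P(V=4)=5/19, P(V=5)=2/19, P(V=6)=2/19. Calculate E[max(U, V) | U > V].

P(U > V) = 233/380.
Summing max(U,V)·P(x,y) over outcomes with U > V gives 331/95.
E[max(U, V) | U > V] = (331/95) / (233/380) = 1324/233.

1324/233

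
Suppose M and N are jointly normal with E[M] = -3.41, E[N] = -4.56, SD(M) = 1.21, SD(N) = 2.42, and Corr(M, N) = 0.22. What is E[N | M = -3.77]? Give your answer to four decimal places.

The regression of N on M has slope ρ·σ_N/σ_M and passes through (μ_M, μ_N).
E[N | M=-3.77] = -4.56 + (0.22)·(2.42/1.21)·(-3.77 − (-3.41)) = -4.56 + (0.44)·(-0.36) = -4.7184.

-4.7184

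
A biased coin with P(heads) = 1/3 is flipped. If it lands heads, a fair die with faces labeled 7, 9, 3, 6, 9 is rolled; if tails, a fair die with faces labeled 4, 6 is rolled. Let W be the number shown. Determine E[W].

28/5

E[W | heads] = (7+9+3+6+9)/5 = 34/5.
E[W | tails] = (4+6)/2 = 5.
E[W] = (1/3)·(34/5) + (2/3)·(5) = 28/5.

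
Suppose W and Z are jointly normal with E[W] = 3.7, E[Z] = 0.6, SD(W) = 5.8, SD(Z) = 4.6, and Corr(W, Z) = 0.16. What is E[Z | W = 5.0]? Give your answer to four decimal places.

For a bivariate normal, E[Z | W=x] = μ_Z + ρ·(σ_Z/σ_W)·(x − μ_W).
E[Z | W=5.0] = 0.6 + (0.16)·(4.6/5.8)·(5.0 − (3.7)) = 0.6 + (0.1269)·(1.3) = 0.7650.

0.7650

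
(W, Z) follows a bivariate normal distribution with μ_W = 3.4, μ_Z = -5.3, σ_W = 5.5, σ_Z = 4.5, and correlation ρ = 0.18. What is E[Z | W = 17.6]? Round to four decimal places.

-3.2087

E[Z | W=x] = μ_Z + ρ(σ_Z/σ_W)(x − μ_W) for jointly normal variables.
E[Z | W=17.6] = -5.3 + (0.18)·(4.5/5.5)·(17.6 − (3.4)) = -5.3 + (0.147273)·(14.2) = -3.2087.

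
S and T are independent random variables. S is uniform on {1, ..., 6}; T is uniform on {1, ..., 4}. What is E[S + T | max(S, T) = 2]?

Outcomes with max(S, T) = 2: (1,2), (2,1), (2,2), each with probability 1/24.
E[S + T | max(S, T) = 2] = (3 + 3 + 4) / 3 = 10/3.

10/3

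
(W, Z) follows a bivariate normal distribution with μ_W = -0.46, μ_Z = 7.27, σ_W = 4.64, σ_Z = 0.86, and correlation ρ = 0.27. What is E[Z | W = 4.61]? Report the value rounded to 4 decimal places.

7.5237

For a bivariate normal, E[Z | W=x] = μ_Z + ρ·(σ_Z/σ_W)·(x − μ_W).
E[Z | W=4.61] = 7.27 + (0.27)·(0.86/4.64)·(4.61 − (-0.46)) = 7.27 + (0.050043)·(5.07) = 7.5237.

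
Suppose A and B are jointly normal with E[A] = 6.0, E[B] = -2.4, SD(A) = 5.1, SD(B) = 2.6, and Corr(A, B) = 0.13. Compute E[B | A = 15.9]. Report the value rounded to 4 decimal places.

For a bivariate normal, E[B | A=x] = μ_B + ρ·(σ_B/σ_A)·(x − μ_A).
E[B | A=15.9] = -2.4 + (0.13)·(2.6/5.1)·(15.9 − (6.0)) = -2.4 + (0.066275)·(9.9) = -1.7439.

-1.7439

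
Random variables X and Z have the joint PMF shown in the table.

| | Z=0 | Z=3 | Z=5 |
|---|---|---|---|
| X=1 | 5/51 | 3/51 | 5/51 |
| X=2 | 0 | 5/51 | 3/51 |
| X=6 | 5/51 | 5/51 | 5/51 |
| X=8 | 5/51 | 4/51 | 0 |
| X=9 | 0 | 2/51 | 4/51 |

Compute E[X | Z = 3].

P(Z = 3) = 19/51.
Σ X·P over the event = 1·(3/51) + 2·(5/51) + 6·(5/51) + 8·(4/51) + 9·(2/51) = 31/17.
E[X | Z = 3] = (31/17) / (19/51) = 93/19.

93/19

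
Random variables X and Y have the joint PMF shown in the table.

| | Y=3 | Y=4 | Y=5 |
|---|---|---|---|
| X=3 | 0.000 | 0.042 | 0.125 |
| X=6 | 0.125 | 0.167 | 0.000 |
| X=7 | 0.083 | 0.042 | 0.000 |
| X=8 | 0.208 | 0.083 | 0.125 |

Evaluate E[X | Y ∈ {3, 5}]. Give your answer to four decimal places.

P(Y ∈ {3, 5}) = 0.666.
Σ X·P over the event = 3·(0.125) + 6·(0.125) + 7·(0.083) + 8·(0.208) + 8·(0.125) = 4.370.
E[X | Y ∈ {3, 5}] = (4.370) / (0.666) = 6.5616.

6.5616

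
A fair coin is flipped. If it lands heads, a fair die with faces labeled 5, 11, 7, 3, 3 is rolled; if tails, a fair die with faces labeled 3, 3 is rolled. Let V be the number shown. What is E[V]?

E[V | heads] = (5+11+7+3+3)/5 = 29/5.
E[V | tails] = (3+3)/2 = 3.
By the law of total expectation,
E[V] = (1/2)·(29/5) + (1/2)·(3) = 22/5.

22/5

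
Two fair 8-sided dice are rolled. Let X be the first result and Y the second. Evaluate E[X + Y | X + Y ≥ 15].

46/3

Outcomes with X + Y ≥ 15: (7,8), (8,7), (8,8), each with probability 1/64.
E[X + Y | X + Y ≥ 15] = (15 + 15 + 16) / 3 = 46/3.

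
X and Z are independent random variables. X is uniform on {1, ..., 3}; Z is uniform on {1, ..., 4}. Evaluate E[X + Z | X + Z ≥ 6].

19/3

P(X + Z ≥ 6) = 1/4.
Summing (X+Z)·P(x,y) over outcomes with X + Z ≥ 6 gives 19/12.
E[X + Z | X + Z ≥ 6] = (19/12) / (1/4) = 19/3.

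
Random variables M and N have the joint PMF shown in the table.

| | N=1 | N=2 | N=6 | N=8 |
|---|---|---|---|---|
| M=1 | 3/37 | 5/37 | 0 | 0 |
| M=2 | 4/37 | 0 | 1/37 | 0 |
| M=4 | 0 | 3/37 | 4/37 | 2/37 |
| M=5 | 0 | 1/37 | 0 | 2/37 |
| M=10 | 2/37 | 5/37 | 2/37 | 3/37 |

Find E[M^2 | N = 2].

289/7

P(N = 2) = 14/37.
Summing M^2·P(M=x,N=y) over the conditioning event gives 578/37.
E[M^2 | N = 2] = (578/37) / (14/37) = 289/7.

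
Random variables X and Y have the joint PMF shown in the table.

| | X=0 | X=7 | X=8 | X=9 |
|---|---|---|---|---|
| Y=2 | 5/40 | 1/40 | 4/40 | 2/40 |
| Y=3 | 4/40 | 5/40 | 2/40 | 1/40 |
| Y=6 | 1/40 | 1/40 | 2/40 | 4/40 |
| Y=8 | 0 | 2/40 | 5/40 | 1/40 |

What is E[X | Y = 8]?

P(Y = 8) = 1/5.
Summing X·P(X=x,Y=y) over the conditioning event gives 63/40.
E[X | Y = 8] = (63/40) / (1/5) = 63/8.

63/8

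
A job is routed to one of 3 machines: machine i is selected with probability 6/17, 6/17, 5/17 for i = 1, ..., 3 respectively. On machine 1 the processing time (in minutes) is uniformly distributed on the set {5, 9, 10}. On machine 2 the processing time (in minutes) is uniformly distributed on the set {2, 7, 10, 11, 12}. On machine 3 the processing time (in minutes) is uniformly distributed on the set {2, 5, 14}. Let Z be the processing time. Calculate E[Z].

E[Z | machine 1] = (5+9+10)/3 = 8.
E[Z | machine 2] = (2+7+10+11+12)/5 = 42/5.
E[Z | machine 3] = (2+5+14)/3 = 7.
E[Z] = (6/17)·(8) + (6/17)·(42/5) + (5/17)·(7) = 667/85.

667/85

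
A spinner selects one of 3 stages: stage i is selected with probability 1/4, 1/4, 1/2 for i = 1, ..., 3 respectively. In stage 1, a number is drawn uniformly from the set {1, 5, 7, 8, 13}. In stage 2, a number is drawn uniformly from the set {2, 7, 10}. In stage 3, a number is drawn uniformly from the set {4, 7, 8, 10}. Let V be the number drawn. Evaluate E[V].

829/120

E[V | stage 1] = (1+5+7+8+13)/5 = 34/5.
E[V | stage 2] = (2+7+10)/3 = 19/3.
E[V | stage 3] = (4+7+8+10)/4 = 29/4.
By the law of total expectation,
E[V] = (1/4)·(34/5) + (1/4)·(19/3) + (1/2)·(29/4) = 829/120.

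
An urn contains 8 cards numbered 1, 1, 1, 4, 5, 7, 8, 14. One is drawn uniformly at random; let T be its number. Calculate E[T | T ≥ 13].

P(T ≥ 13) = 1/8.
Σ over the event: 14·1/8 = 7/4.
E[T | T ≥ 13] = (7/4) / (1/8) = 14.

14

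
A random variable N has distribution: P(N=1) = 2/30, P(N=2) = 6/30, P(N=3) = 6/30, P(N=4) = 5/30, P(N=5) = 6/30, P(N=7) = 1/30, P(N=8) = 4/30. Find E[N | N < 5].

P(N < 5) = 19/30.
Σ over the event: 1·1/15 + 2·1/5 + 3·1/5 + 4·1/6 = 26/15.
E[N | N < 5] = (26/15) / (19/30) = 52/19.

52/19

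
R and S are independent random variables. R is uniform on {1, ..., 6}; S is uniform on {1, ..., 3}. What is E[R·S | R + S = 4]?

10/3

Outcomes with R + S = 4: (1,3), (2,2), (3,1), each with probability 1/18.
E[R·S | R + S = 4] = (3 + 4 + 3) / 3 = 10/3.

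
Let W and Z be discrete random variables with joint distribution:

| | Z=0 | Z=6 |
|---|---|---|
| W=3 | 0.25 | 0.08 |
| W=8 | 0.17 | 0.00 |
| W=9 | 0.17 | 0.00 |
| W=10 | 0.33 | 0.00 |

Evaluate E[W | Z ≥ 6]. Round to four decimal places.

P(Z ≥ 6) = 0.08.
Σ W·P over the event = 3·(0.08) = 0.24.
E[W | Z ≥ 6] = (0.24) / (0.08) = 3.0000.

3.0000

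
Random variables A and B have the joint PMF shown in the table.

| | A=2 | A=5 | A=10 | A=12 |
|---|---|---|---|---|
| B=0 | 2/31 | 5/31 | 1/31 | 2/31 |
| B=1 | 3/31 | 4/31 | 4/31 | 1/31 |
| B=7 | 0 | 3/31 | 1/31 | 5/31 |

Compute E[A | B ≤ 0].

P(B ≤ 0) = 10/31.
Σ A·P over the event = 2·(2/31) + 5·(5/31) + 10·(1/31) + 12·(2/31) = 63/31.
E[A | B ≤ 0] = (63/31) / (10/31) = 63/10.

63/10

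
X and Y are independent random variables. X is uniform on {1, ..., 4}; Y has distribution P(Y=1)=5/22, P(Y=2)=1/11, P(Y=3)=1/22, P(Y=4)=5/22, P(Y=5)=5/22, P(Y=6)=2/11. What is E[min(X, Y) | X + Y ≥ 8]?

P(X + Y ≥ 8) = 27/88.
Summing min(X,Y)·P(x,y) over outcomes with X + Y ≥ 8 gives 91/88.
E[min(X, Y) | X + Y ≥ 8] = (91/88) / (27/88) = 91/27.

91/27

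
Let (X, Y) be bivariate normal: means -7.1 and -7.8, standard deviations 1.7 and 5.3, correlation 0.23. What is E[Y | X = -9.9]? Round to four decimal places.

For a bivariate normal, E[Y | X=x] = μ_Y + ρ·(σ_Y/σ_X)·(x − μ_X).
E[Y | X=-9.9] = -7.8 + (0.23)·(5.3/1.7)·(-9.9 − (-7.1)) = -7.8 + (0.71706)·(-2.8) = -9.8078.

-9.8078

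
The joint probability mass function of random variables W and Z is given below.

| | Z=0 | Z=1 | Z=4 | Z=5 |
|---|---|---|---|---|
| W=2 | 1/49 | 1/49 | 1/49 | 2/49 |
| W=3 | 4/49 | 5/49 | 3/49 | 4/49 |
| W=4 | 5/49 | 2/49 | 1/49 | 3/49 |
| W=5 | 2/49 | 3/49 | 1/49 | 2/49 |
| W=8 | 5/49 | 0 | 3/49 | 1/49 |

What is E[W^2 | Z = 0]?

490/17

P(Z = 0) = 17/49.
Σ W^2·P over the event = 4·(1/49) + 9·(4/49) + 16·(5/49) + 25·(2/49) + 64·(5/49) = 10.
E[W^2 | Z = 0] = (10) / (17/49) = 490/17.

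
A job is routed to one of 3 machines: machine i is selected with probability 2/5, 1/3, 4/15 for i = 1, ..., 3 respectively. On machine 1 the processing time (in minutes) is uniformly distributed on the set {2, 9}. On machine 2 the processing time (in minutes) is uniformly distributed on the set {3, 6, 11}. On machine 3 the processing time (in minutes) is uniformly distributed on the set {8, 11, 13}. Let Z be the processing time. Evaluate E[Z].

E[Z | machine 1] = (2+9)/2 = 11/2.
E[Z | machine 2] = (3+6+11)/3 = 20/3.
E[Z | machine 3] = (8+11+13)/3 = 32/3.
E[Z] = (2/5)·(11/2) + (1/3)·(20/3) + (4/15)·(32/3) = 109/15.

109/15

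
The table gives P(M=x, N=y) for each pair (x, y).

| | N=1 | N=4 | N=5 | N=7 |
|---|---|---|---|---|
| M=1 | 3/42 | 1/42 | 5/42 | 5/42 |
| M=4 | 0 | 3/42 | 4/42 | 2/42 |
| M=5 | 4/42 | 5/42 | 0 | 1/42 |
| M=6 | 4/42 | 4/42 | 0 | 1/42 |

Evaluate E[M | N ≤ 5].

P(N ≤ 5) = 11/14.
Summing M·P(M=x,N=y) over the conditioning event gives 65/21.
E[M | N ≤ 5] = (65/21) / (11/14) = 130/33.

130/33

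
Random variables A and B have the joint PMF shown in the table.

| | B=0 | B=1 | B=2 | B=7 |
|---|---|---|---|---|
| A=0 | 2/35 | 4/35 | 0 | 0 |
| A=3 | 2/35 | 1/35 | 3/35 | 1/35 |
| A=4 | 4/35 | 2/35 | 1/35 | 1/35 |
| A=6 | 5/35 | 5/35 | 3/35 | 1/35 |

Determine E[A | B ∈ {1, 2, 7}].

P(B ∈ {1, 2, 7}) = 22/35.
Summing A·P(A=x,B=y) over the conditioning event gives 17/7.
E[A | B ∈ {1, 2, 7}] = (17/7) / (22/35) = 85/22.

85/22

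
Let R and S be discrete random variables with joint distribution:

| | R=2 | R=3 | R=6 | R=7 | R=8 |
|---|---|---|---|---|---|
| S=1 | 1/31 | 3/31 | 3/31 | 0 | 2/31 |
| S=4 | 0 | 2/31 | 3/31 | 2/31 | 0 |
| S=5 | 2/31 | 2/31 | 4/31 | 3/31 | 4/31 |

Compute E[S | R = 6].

7/2

P(R = 6) = 10/31.
Σ S·P over the event = 1·(3/31) + 4·(3/31) + 5·(4/31) = 35/31.
E[S | R = 6] = (35/31) / (10/31) = 7/2.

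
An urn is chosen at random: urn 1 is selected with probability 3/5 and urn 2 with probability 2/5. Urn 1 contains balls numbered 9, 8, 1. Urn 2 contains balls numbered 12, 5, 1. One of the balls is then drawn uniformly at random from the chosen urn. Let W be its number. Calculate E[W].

E[W | urn 1] = (9+8+1)/3 = 6.
E[W | urn 2] = (12+5+1)/3 = 6.
By the law of total expectation,
E[W] = (3/5)·(6) + (2/5)·(6) = 6.

6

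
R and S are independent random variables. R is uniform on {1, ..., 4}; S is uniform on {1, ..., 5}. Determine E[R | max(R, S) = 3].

12/5

Outcomes with max(R, S) = 3: (1,3), (2,3), (3,1), (3,2), (3,3), each with probability 1/20.
E[R | max(R, S) = 3] = (1 + 2 + 3 + 3 + 3) / 5 = 12/5.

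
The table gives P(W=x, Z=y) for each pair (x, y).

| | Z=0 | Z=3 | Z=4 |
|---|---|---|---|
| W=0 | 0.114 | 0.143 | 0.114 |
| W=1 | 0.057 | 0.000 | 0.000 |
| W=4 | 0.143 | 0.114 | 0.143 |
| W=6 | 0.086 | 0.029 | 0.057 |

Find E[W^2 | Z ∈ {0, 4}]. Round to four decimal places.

13.6989

P(Z ∈ {0, 4}) = 0.714.
Σ W^2·P over the event = 0·(0.114) + 0·(0.114) + 1·(0.057) + 16·(0.143) + 16·(0.143) + 36·(0.086) + 36·(0.057) = 9.781.
E[W^2 | Z ∈ {0, 4}] = (9.781) / (0.714) = 13.6989.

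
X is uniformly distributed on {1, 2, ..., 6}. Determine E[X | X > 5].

Given X > 5, X is equally likely to be any of {6}.
E[X | X > 5] = (6) / 1 = 6.

6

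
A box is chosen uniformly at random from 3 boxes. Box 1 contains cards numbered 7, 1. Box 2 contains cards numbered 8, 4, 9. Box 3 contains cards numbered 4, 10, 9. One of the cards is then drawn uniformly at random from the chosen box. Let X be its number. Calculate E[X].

E[X | box 1] = (7+1)/2 = 4.
E[X | box 2] = (8+4+9)/3 = 7.
E[X | box 3] = (4+10+9)/3 = 23/3.
E[X] = (1/3)·(4) + (1/3)·(7) + (1/3)·(23/3) = 56/9.

56/9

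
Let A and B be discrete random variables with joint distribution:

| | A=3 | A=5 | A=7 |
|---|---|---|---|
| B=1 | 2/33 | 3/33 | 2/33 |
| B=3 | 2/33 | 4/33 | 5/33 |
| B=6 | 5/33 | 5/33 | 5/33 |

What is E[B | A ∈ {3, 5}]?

83/21

P(A ∈ {3, 5}) = 7/11.
Σ B·P over the event = 1·(2/33) + 3·(2/33) + 6·(5/33) + 1·(3/33) + 3·(4/33) + 6·(5/33) = 83/33.
E[B | A ∈ {3, 5}] = (83/33) / (7/11) = 83/21.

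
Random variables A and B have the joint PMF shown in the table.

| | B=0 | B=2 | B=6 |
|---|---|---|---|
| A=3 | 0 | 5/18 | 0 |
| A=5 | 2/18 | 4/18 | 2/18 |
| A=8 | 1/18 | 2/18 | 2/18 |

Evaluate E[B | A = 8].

16/5

P(A = 8) = 5/18.
Σ B·P over the event = 0·(1/18) + 2·(2/18) + 6·(2/18) = 8/9.
E[B | A = 8] = (8/9) / (5/18) = 16/5.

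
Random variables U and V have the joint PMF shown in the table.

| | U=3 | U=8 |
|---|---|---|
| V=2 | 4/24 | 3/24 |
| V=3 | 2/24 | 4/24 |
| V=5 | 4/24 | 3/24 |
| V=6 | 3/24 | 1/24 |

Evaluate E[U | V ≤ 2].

P(V ≤ 2) = 7/24.
Σ U·P over the event = 3·(4/24) + 8·(3/24) = 3/2.
E[U | V ≤ 2] = (3/2) / (7/24) = 36/7.

36/7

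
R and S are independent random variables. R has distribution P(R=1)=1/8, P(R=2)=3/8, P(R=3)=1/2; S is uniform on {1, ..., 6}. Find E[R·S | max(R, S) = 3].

P(max(R, S) = 3) = 1/3.
Summing RS·P(x,y) over outcomes with max(R, S) = 3 gives 31/16.
E[R·S | max(R, S) = 3] = (31/16) / (1/3) = 93/16.

93/16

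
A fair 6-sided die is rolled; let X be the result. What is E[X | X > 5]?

Given X > 5, X is equally likely to be any of {6}.
E[X | X > 5] = (6) / 1 = 6.

6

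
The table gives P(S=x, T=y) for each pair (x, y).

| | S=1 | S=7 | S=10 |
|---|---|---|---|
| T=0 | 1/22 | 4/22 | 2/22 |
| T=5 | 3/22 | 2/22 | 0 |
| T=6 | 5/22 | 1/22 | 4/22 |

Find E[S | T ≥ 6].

P(T ≥ 6) = 5/11.
Σ S·P over the event = 1·(5/22) + 7·(1/22) + 10·(4/22) = 26/11.
E[S | T ≥ 6] = (26/11) / (5/11) = 26/5.

26/5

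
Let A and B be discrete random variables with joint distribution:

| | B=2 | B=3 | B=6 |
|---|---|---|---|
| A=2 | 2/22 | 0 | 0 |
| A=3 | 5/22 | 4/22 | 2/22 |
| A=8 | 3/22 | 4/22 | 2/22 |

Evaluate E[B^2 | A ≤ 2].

P(A ≤ 2) = 1/11.
Σ B^2·P over the event = 4·(2/22) = 4/11.
E[B^2 | A ≤ 2] = (4/11) / (1/11) = 4.

4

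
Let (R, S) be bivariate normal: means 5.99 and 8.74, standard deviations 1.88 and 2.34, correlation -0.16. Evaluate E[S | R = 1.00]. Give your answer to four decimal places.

The regression of S on R has slope ρ·σ_S/σ_R and passes through (μ_R, μ_S).
E[S | R=1.00] = 8.74 + (-0.16)·(2.34/1.88)·(1.00 − (5.99)) = 8.74 + (-0.19915)·(-4.99) = 9.7338.

9.7338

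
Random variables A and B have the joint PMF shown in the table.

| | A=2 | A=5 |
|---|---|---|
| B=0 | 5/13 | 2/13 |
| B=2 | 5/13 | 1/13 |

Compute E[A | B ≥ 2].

P(B ≥ 2) = 6/13.
Σ A·P over the event = 2·(5/13) + 5·(1/13) = 15/13.
E[A | B ≥ 2] = (15/13) / (6/13) = 5/2.

5/2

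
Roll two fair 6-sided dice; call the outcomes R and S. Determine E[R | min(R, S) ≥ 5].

11/2

Outcomes with min(R, S) ≥ 5: (5,5), (5,6), (6,5), (6,6), each with probability 1/36.
E[R | min(R, S) ≥ 5] = (5 + 5 + 6 + 6) / 4 = 11/2.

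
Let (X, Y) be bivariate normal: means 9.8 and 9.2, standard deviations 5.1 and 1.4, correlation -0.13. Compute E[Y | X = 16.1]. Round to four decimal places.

8.9752

For a bivariate normal, E[Y | X=x] = μ_Y + ρ·(σ_Y/σ_X)·(x − μ_X).
E[Y | X=16.1] = 9.2 + (-0.13)·(1.4/5.1)·(16.1 − (9.8)) = 9.2 + (-0.035686)·(6.3) = 8.9752.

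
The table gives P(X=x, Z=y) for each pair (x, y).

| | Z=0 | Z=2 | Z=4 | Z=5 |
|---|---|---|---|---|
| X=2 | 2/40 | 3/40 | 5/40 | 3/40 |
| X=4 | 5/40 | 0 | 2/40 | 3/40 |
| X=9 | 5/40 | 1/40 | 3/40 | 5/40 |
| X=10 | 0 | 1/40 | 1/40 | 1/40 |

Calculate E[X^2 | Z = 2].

P(Z = 2) = 1/8.
Σ X^2·P over the event = 4·(3/40) + 81·(1/40) + 100·(1/40) = 193/40.
E[X^2 | Z = 2] = (193/40) / (1/8) = 193/5.

193/5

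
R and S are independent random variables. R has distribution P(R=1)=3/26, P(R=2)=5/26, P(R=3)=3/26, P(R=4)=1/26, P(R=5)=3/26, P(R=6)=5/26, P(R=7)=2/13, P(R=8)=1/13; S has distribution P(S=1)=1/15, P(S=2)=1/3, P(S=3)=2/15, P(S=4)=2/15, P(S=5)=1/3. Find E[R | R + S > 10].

490/71

P(R + S > 10) = 71/390.
Summing R·P(x,y) over outcomes with R + S > 10 gives 49/39.
E[R | R + S > 10] = (49/39) / (71/390) = 490/71.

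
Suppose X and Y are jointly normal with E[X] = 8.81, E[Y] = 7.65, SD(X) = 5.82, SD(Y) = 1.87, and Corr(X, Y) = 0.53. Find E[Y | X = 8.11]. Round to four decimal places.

For a bivariate normal, E[Y | X=x] = μ_Y + ρ·(σ_Y/σ_X)·(x − μ_X).
E[Y | X=8.11] = 7.65 + (0.53)·(1.87/5.82)·(8.11 − (8.81)) = 7.65 + (0.17029)·(-0.7) = 7.5308.

7.5308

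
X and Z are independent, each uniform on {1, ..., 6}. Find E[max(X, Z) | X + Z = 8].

26/5

P(X + Z = 8) = 5/36.
Summing max(X,Z)·P(x,y) over outcomes with X + Z = 8 gives 13/18.
E[max(X, Z) | X + Z = 8] = (13/18) / (5/36) = 26/5.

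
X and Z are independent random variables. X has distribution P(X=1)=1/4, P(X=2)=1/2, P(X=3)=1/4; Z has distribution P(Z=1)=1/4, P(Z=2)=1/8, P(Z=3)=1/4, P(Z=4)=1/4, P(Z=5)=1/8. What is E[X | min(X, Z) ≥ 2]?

7/3

P(min(X, Z) ≥ 2) = 9/16.
Summing X·P(x,y) over outcomes with min(X, Z) ≥ 2 gives 21/16.
E[X | min(X, Z) ≥ 2] = (21/16) / (9/16) = 7/3.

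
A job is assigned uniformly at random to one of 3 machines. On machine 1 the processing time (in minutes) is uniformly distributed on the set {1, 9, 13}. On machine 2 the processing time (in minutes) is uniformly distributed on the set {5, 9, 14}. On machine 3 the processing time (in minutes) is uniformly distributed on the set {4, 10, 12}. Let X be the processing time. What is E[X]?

E[X | machine 1] = (1+9+13)/3 = 23/3.
E[X | machine 2] = (5+9+14)/3 = 28/3.
E[X | machine 3] = (4+10+12)/3 = 26/3.
By the law of total expectation,
E[X] = (1/3)·(23/3) + (1/3)·(28/3) + (1/3)·(26/3) = 77/9.

77/9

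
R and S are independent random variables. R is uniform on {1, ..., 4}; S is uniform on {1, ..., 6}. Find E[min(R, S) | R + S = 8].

3

Outcomes with R + S = 8: (2,6), (3,5), (4,4), each with probability 1/24.
E[min(R, S) | R + S = 8] = (2 + 3 + 4) / 3 = 3.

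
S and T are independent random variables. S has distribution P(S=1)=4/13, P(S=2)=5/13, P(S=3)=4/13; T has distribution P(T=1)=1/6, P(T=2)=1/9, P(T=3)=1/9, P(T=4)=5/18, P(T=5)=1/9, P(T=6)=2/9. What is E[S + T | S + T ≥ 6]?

936/131

P(S + T ≥ 6) = 131/234.
Summing (S+T)·P(x,y) over outcomes with S + T ≥ 6 gives 4.
E[S + T | S + T ≥ 6] = (4) / (131/234) = 936/131.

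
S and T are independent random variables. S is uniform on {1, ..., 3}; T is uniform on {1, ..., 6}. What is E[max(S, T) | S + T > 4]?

P(S + T > 4) = 2/3.
Summing max(S,T)·P(x,y) over outcomes with S + T > 4 gives 3.
E[max(S, T) | S + T > 4] = (3) / (2/3) = 9/2.

9/2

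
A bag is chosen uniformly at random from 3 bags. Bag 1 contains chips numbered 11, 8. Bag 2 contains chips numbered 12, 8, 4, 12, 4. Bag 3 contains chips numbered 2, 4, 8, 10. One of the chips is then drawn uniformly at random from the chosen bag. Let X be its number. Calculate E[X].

47/6

E[X | bag 1] = (11+8)/2 = 19/2.
E[X | bag 2] = (12+8+4+12+4)/5 = 8.
E[X | bag 3] = (2+4+8+10)/4 = 6.
By the law of total expectation,
E[X] = (1/3)·(19/2) + (1/3)·(8) + (1/3)·(6) = 47/6.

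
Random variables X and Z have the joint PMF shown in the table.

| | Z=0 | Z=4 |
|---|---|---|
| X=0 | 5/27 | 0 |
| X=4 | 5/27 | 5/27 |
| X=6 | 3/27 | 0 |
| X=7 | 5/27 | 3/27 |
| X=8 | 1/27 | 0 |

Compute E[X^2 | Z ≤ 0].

P(Z ≤ 0) = 19/27.
Summing X^2·P(X=x,Z=y) over the conditioning event gives 497/27.
E[X^2 | Z ≤ 0] = (497/27) / (19/27) = 497/19.

497/19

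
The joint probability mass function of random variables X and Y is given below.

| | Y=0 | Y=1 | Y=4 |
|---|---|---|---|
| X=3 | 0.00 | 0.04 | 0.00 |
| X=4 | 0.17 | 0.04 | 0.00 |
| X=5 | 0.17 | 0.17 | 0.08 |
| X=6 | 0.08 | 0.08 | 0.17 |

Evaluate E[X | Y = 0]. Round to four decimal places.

P(Y = 0) = 0.42.
Σ X·P over the event = 4·(0.17) + 5·(0.17) + 6·(0.08) = 2.01.
E[X | Y = 0] = (2.01) / (0.42) = 4.7857.

4.7857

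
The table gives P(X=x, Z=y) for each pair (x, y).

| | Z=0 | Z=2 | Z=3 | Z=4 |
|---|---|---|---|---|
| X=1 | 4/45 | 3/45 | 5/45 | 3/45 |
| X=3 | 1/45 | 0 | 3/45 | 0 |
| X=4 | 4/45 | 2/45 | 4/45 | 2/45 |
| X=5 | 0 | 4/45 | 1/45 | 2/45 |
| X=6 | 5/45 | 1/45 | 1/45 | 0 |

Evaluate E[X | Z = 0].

53/14

P(Z = 0) = 14/45.
Σ X·P over the event = 1·(4/45) + 3·(1/45) + 4·(4/45) + 6·(5/45) = 53/45.
E[X | Z = 0] = (53/45) / (14/45) = 53/14.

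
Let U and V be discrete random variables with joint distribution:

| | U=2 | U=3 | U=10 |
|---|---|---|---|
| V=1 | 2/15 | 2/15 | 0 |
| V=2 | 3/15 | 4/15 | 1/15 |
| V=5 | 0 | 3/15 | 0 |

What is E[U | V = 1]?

5/2

P(V = 1) = 4/15.
Σ U·P over the event = 2·(2/15) + 3·(2/15) = 2/3.
E[U | V = 1] = (2/3) / (4/15) = 5/2.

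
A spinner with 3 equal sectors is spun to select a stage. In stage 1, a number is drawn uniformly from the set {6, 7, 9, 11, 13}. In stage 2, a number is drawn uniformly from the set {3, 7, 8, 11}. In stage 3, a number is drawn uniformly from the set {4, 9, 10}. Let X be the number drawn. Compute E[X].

E[X | stage 1] = (6+7+9+11+13)/5 = 46/5.
E[X | stage 2] = (3+7+8+11)/4 = 29/4.
E[X | stage 3] = (4+9+10)/3 = 23/3.
By the law of total expectation,
E[X] = (1/3)·(46/5) + (1/3)·(29/4) + (1/3)·(23/3) = 1447/180.

1447/180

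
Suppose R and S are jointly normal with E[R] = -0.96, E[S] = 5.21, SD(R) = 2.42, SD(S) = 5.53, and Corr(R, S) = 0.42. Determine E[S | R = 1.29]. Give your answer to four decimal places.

7.3694

The regression of S on R has slope ρ·σ_S/σ_R and passes through (μ_R, μ_S).
E[S | R=1.29] = 5.21 + (0.42)·(5.53/2.42)·(1.29 − (-0.96)) = 5.21 + (0.95975)·(2.25) = 7.3694.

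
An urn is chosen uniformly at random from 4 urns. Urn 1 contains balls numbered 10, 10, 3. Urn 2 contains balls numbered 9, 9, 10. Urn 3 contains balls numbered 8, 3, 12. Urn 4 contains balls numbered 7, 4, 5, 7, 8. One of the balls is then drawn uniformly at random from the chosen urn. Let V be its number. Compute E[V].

463/60

E[V | urn 1] = (10+10+3)/3 = 23/3.
E[V | urn 2] = (9+9+10)/3 = 28/3.
E[V | urn 3] = (8+3+12)/3 = 23/3.
E[V | urn 4] = (7+4+5+7+8)/5 = 31/5.
By the law of total expectation,
E[V] = (1/4)·(23/3) + (1/4)·(28/3) + (1/4)·(23/3) + (1/4)·(31/5) = 463/60.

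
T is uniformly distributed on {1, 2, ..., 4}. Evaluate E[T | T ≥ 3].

Given T ≥ 3, T is equally likely to be any of {3, 4}.
E[T | T ≥ 3] = (3 + 4) / 2 = 7/2.

7/2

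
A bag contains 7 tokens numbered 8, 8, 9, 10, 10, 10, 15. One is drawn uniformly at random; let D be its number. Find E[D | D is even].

P(D is even) = 5/7.
Σ over the event: 8·2/7 + 10·3/7 = 46/7.
E[D | D is even] = (46/7) / (5/7) = 46/5.

46/5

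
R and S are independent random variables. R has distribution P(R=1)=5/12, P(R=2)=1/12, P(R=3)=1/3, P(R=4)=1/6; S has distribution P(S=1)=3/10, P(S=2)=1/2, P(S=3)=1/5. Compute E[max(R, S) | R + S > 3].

P(R + S > 3) = 77/120.
Summing max(R,S)·P(x,y) over outcomes with R + S > 3 gives 41/20.
E[max(R, S) | R + S > 3] = (41/20) / (77/120) = 246/77.

246/77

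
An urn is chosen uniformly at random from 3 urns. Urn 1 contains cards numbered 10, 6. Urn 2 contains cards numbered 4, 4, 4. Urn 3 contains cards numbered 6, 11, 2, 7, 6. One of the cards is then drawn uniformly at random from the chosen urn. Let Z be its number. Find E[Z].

E[Z | urn 1] = (10+6)/2 = 8.
E[Z | urn 2] = (4+4+4)/3 = 4.
E[Z | urn 3] = (6+11+2+7+6)/5 = 32/5.
By the law of total expectation,
E[Z] = (1/3)·(8) + (1/3)·(4) + (1/3)·(32/5) = 92/15.

92/15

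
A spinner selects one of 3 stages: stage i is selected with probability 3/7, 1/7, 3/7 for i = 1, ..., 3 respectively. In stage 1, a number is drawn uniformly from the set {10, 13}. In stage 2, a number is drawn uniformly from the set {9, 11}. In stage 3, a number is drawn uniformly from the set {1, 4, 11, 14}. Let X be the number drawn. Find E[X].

67/7

E[X | stage 1] = (10+13)/2 = 23/2.
E[X | stage 2] = (9+11)/2 = 10.
E[X | stage 3] = (1+4+11+14)/4 = 15/2.
E[X] = (3/7)·(23/2) + (1/7)·(10) + (3/7)·(15/2) = 67/7.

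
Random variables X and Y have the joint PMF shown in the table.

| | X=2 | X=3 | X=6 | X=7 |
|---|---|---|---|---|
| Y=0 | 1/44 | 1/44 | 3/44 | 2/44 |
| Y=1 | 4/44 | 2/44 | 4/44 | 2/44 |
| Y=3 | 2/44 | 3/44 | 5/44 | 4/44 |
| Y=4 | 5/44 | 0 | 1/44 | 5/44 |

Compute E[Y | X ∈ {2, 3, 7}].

P(X ∈ {2, 3, 7}) = 31/44.
Summing Y·P(X=x,Y=y) over the conditioning event gives 75/44.
E[Y | X ∈ {2, 3, 7}] = (75/44) / (31/44) = 75/31.

75/31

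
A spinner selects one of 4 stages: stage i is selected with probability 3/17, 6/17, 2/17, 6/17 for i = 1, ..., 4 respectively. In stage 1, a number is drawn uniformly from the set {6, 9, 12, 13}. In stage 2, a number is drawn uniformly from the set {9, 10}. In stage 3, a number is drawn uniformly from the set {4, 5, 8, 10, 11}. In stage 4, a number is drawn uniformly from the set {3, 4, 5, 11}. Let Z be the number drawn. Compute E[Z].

E[Z | stage 1] = (6+9+12+13)/4 = 10.
E[Z | stage 2] = (9+10)/2 = 19/2.
E[Z | stage 3] = (4+5+8+10+11)/5 = 38/5.
E[Z | stage 4] = (3+4+5+11)/4 = 23/4.
By the law of total expectation,
E[Z] = (3/17)·(10) + (6/17)·(19/2) + (2/17)·(38/5) + (6/17)·(23/4) = 1367/170.

1367/170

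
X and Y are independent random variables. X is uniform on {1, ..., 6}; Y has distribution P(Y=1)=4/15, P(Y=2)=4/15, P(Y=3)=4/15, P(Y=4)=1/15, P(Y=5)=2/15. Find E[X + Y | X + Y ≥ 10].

52/5

P(X + Y ≥ 10) = 1/18.
Summing (X+Y)·P(x,y) over outcomes with X + Y ≥ 10 gives 26/45.
E[X + Y | X + Y ≥ 10] = (26/45) / (1/18) = 52/5.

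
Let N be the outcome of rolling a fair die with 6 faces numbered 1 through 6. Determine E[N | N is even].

4

Given N is even, N is equally likely to be any of {2, 4, 6}.
E[N | N is even] = (2 + 4 + 6) / 3 = 4.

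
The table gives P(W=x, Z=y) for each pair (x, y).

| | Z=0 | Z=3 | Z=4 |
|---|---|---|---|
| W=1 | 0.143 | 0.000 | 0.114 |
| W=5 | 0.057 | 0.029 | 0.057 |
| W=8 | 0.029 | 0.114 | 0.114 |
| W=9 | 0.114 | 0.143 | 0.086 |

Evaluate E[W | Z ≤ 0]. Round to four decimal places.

P(Z ≤ 0) = 0.343.
Σ W·P over the event = 1·(0.143) + 5·(0.057) + 8·(0.029) + 9·(0.114) = 1.686.
E[W | Z ≤ 0] = (1.686) / (0.343) = 4.9155.

4.9155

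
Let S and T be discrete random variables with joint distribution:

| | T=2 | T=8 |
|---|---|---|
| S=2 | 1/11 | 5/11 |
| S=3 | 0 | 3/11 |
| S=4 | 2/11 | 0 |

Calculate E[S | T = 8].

P(T = 8) = 8/11.
Σ S·P over the event = 2·(5/11) + 3·(3/11) = 19/11.
E[S | T = 8] = (19/11) / (8/11) = 19/8.

19/8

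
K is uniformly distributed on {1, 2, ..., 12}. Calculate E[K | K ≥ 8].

10

Given K ≥ 8, K is equally likely to be any of {8, 9, 10, 11, 12}.
E[K | K ≥ 8] = (8 + 9 + 10 + 11 + 12) / 5 = 10.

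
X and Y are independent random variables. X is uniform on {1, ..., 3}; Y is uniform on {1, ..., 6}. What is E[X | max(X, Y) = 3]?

Outcomes with max(X, Y) = 3: (1,3), (2,3), (3,1), (3,2), (3,3), each with probability 1/18.
E[X | max(X, Y) = 3] = (1 + 2 + 3 + 3 + 3) / 5 = 12/5.

12/5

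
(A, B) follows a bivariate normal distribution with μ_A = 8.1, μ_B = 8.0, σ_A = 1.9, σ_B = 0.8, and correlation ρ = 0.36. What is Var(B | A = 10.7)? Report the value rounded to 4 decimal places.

0.5571

For a bivariate normal, Var(B | A=x) = σ_B²(1 − ρ²).
Var(B | A=10.7) = (0.8)²·(1 − (0.36)²) = 0.64·0.8704 = 0.5571.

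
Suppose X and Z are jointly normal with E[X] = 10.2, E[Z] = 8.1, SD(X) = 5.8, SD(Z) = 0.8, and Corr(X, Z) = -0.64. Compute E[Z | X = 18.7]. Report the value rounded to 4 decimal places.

7.3497

E[Z | X=x] = μ_Z + ρ(σ_Z/σ_X)(x − μ_X) for jointly normal variables.
E[Z | X=18.7] = 8.1 + (-0.64)·(0.8/5.8)·(18.7 − (10.2)) = 8.1 + (-0.088276)·(8.5) = 7.3497.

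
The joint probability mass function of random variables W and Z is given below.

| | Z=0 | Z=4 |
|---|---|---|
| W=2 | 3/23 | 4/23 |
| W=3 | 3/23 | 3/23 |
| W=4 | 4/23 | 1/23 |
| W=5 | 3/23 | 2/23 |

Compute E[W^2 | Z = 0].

P(Z = 0) = 13/23.
Σ W^2·P over the event = 4·(3/23) + 9·(3/23) + 16·(4/23) + 25·(3/23) = 178/23.
E[W^2 | Z = 0] = (178/23) / (13/23) = 178/13.

178/13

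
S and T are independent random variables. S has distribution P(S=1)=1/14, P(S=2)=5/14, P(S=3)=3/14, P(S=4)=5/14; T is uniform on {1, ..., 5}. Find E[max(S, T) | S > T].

44/13

P(S > T) = 13/35.
Summing max(S,T)·P(x,y) over outcomes with S > T gives 44/35.
E[max(S, T) | S > T] = (44/35) / (13/35) = 44/13.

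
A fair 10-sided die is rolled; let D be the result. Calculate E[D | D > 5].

Given D > 5, D is equally likely to be any of {6, 7, 8, 9, 10}.
E[D | D > 5] = (6 + 7 + 8 + 9 + 10) / 5 = 8.

8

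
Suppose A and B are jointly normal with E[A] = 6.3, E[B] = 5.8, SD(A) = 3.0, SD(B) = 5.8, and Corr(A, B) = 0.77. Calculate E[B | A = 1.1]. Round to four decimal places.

-1.9411

For a bivariate normal, E[B | A=x] = μ_B + ρ·(σ_B/σ_A)·(x − μ_A).
E[B | A=1.1] = 5.8 + (0.77)·(5.8/3.0)·(1.1 − (6.3)) = 5.8 + (1.48867)·(-5.2) = -1.9411.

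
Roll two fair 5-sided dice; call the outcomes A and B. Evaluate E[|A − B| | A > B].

2

Outcomes with A > B: (2,1), (3,1), (3,2), (4,1), (4,2), (4,3), (5,1), (5,2), (5,3), (5,4), each with probability 1/25.
E[|A − B| | A > B] = (1 + 2 + 1 + 3 + 2 + 1 + 4 + 3 + 2 + 1) / 10 = 2.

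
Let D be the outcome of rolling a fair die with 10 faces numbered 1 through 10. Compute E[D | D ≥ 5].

Given D ≥ 5, D is equally likely to be any of {5, 6, 7, 8, 9, 10}.
E[D | D ≥ 5] = (5 + 6 + 7 + 8 + 9 + 10) / 6 = 15/2.

15/2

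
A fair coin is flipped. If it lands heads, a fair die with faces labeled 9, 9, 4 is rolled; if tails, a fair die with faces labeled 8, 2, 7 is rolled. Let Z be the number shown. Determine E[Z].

13/2

E[Z | heads] = (9+9+4)/3 = 22/3.
E[Z | tails] = (8+2+7)/3 = 17/3.
By the law of total expectation,
E[Z] = (1/2)·(22/3) + (1/2)·(17/3) = 13/2.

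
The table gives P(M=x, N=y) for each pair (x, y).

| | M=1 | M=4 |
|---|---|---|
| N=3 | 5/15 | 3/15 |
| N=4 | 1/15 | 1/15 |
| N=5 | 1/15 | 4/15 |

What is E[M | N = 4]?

P(N = 4) = 2/15.
Summing M·P(M=x,N=y) over the conditioning event gives 1/3.
E[M | N = 4] = (1/3) / (2/15) = 5/2.

5/2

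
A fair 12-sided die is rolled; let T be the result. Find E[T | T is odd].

Given T is odd, T is equally likely to be any of {1, 3, 5, 7, 9, 11}.
E[T | T is odd] = (1 + 3 + 5 + 7 + 9 + 11) / 6 = 6.

6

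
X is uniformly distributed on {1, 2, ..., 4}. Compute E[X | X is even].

3

Given X is even, X is equally likely to be any of {2, 4}.
E[X | X is even] = (2 + 4) / 2 = 3.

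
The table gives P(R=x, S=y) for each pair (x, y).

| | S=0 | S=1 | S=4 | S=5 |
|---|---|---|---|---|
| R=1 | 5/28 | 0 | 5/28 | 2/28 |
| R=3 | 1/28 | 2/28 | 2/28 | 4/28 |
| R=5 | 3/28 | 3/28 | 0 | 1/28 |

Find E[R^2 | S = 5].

9

P(S = 5) = 1/4.
Σ R^2·P over the event = 1·(2/28) + 9·(4/28) + 25·(1/28) = 9/4.
E[R^2 | S = 5] = (9/4) / (1/4) = 9.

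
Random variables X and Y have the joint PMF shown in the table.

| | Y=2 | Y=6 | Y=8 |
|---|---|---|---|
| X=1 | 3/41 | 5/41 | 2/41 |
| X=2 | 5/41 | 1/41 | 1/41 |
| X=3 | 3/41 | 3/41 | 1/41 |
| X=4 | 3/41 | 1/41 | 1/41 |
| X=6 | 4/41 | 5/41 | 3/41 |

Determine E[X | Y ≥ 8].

P(Y ≥ 8) = 8/41.
Σ X·P over the event = 1·(2/41) + 2·(1/41) + 3·(1/41) + 4·(1/41) + 6·(3/41) = 29/41.
E[X | Y ≥ 8] = (29/41) / (8/41) = 29/8.

29/8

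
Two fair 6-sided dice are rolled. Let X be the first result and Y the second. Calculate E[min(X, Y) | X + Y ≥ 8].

P(X + Y ≥ 8) = 5/12.
Summing min(X,Y)·P(x,y) over outcomes with X + Y ≥ 8 gives 19/12.
E[min(X, Y) | X + Y ≥ 8] = (19/12) / (5/12) = 19/5.

19/5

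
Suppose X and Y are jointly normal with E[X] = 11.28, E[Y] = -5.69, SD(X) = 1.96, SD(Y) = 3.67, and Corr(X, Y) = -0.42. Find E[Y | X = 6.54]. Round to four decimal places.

E[Y | X=x] = μ_Y + ρ(σ_Y/σ_X)(x − μ_X) for jointly normal variables.
E[Y | X=6.54] = -5.69 + (-0.42)·(3.67/1.96)·(6.54 − (11.28)) = -5.69 + (-0.78643)·(-4.74) = -1.9623.

-1.9623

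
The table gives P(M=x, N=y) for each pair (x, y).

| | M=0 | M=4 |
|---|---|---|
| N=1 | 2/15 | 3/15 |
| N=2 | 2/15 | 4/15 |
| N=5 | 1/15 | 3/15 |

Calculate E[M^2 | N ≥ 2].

56/5

P(N ≥ 2) = 2/3.
Summing M^2·P(M=x,N=y) over the conditioning event gives 112/15.
E[M^2 | N ≥ 2] = (112/15) / (2/3) = 56/5.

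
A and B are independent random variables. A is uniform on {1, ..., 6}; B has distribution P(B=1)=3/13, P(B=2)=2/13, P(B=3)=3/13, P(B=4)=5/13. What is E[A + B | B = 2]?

P(B = 2) = 2/13.
Summing (A+B)·P(x,y) over outcomes with B = 2 gives 11/13.
E[A + B | B = 2] = (11/13) / (2/13) = 11/2.

11/2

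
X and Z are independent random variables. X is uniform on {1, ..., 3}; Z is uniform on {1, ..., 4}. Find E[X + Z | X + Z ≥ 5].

17/3

P(X + Z ≥ 5) = 1/2.
Summing (X+Z)·P(x,y) over outcomes with X + Z ≥ 5 gives 17/6.
E[X + Z | X + Z ≥ 5] = (17/6) / (1/2) = 17/3.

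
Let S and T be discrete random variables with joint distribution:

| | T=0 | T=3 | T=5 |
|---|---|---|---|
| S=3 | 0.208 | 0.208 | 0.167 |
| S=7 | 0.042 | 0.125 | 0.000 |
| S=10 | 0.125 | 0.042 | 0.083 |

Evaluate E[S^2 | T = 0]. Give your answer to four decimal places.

43.8133

P(T = 0) = 0.375.
Σ S^2·P over the event = 9·(0.208) + 49·(0.042) + 100·(0.125) = 16.430.
E[S^2 | T = 0] = (16.430) / (0.375) = 43.8133.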